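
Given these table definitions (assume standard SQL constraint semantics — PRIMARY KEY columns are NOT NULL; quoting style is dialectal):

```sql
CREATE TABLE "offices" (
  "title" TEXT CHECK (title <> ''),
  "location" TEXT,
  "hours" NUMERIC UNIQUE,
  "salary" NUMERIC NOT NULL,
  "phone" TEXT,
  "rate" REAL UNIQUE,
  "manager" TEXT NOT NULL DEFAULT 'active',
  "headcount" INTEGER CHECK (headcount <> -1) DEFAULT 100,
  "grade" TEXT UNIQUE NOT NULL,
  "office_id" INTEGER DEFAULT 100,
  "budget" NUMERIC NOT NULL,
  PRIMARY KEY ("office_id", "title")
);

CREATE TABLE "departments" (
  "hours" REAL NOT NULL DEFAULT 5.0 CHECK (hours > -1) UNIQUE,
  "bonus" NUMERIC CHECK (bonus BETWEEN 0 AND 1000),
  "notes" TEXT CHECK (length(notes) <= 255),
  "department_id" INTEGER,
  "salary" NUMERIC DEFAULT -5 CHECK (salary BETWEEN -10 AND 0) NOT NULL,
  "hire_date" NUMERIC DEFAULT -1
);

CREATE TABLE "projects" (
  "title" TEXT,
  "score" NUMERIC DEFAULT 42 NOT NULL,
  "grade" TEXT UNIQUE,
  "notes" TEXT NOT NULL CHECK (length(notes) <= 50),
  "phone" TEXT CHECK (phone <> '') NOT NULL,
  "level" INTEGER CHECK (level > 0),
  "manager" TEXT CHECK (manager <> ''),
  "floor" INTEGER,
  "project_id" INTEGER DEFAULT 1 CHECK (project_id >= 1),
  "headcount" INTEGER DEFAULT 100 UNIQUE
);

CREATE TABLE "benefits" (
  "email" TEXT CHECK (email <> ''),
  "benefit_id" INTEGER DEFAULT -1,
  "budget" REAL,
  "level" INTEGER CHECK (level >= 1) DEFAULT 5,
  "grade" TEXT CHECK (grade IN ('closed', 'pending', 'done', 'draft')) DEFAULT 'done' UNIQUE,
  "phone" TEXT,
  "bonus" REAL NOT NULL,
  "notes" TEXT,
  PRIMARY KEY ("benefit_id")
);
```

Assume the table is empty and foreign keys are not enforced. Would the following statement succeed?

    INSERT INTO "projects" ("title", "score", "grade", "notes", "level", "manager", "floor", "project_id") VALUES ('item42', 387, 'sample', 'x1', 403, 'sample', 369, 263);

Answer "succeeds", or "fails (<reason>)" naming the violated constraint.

phone is omitted from the column list and has no DEFAULT, so it would receive NULL.
But phone is declared NOT NULL.

fails (NOT NULL on phone)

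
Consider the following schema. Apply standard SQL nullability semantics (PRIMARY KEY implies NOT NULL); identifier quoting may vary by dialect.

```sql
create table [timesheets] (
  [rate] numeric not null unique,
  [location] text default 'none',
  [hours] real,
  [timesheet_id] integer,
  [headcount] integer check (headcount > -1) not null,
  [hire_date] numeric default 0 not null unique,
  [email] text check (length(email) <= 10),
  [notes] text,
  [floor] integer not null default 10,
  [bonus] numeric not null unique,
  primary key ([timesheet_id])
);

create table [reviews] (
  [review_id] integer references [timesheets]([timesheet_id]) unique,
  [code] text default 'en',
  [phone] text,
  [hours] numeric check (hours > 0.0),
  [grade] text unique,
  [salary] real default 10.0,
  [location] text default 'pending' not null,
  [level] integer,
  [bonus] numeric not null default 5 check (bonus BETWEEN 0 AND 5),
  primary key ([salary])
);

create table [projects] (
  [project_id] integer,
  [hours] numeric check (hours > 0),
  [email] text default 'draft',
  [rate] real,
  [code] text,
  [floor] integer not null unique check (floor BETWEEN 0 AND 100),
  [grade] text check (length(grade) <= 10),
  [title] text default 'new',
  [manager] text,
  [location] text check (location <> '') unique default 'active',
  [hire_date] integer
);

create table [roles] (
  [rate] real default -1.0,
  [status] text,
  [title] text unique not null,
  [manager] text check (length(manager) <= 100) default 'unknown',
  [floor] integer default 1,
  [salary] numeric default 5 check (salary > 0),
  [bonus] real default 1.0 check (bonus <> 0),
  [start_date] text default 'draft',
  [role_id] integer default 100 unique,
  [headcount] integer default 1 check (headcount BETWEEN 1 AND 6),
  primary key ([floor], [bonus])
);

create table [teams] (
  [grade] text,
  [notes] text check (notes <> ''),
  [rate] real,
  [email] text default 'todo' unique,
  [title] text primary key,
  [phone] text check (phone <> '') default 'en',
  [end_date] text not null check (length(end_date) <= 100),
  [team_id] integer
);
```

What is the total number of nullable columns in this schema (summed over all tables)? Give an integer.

33

timesheets: 4 nullable (location, hours, email, notes — PK (timesheet_id) and explicit NOT NULL columns excluded).
reviews: 6 nullable (review_id, code, phone, hours, grade, level — PK (salary) and explicit NOT NULL columns excluded).
projects: 10 nullable (project_id, hours, email, rate, code, grade, title, manager, location, hire_date — PK none and explicit NOT NULL columns excluded).
roles: 7 nullable (rate, status, manager, salary, start_date, role_id, headcount — PK (floor, bonus) and explicit NOT NULL columns excluded).
teams: 6 nullable (grade, notes, rate, email, phone, team_id — PK (title) and explicit NOT NULL columns excluded).
Total: 4 + 6 + 10 + 7 + 6 = 33.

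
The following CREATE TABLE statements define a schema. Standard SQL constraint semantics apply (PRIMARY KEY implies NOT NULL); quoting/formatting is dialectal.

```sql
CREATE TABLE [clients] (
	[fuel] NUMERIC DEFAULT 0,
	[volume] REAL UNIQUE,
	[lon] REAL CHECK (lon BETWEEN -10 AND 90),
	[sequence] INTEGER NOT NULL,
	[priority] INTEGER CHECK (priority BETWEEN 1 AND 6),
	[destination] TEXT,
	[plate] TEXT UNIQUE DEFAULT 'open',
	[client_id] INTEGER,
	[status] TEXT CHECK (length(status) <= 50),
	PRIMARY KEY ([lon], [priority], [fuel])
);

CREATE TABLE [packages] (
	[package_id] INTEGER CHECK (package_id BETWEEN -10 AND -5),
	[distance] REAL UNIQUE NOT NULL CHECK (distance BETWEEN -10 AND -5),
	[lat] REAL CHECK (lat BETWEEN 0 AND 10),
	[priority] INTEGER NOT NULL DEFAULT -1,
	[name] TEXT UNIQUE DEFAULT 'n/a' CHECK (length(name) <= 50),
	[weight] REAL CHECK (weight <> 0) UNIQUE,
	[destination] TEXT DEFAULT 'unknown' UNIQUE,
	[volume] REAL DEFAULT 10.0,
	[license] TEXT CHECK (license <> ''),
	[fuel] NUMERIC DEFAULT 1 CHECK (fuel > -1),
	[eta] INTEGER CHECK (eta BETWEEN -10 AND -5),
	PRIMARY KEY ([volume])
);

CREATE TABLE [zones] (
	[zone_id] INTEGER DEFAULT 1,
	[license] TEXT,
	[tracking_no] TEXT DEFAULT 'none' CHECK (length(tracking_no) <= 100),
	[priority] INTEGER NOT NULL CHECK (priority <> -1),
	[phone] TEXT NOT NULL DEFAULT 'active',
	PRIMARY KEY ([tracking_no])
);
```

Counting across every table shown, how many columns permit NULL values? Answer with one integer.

15

clients: 5 nullable (volume, destination, plate, client_id, status — PK (lon, priority, fuel) and explicit NOT NULL columns excluded).
packages: 8 nullable (package_id, lat, name, weight, destination, license, fuel, eta — PK (volume) and explicit NOT NULL columns excluded).
zones: 2 nullable (zone_id, license — PK (tracking_no) and explicit NOT NULL columns excluded).
Total: 5 + 8 + 2 = 15.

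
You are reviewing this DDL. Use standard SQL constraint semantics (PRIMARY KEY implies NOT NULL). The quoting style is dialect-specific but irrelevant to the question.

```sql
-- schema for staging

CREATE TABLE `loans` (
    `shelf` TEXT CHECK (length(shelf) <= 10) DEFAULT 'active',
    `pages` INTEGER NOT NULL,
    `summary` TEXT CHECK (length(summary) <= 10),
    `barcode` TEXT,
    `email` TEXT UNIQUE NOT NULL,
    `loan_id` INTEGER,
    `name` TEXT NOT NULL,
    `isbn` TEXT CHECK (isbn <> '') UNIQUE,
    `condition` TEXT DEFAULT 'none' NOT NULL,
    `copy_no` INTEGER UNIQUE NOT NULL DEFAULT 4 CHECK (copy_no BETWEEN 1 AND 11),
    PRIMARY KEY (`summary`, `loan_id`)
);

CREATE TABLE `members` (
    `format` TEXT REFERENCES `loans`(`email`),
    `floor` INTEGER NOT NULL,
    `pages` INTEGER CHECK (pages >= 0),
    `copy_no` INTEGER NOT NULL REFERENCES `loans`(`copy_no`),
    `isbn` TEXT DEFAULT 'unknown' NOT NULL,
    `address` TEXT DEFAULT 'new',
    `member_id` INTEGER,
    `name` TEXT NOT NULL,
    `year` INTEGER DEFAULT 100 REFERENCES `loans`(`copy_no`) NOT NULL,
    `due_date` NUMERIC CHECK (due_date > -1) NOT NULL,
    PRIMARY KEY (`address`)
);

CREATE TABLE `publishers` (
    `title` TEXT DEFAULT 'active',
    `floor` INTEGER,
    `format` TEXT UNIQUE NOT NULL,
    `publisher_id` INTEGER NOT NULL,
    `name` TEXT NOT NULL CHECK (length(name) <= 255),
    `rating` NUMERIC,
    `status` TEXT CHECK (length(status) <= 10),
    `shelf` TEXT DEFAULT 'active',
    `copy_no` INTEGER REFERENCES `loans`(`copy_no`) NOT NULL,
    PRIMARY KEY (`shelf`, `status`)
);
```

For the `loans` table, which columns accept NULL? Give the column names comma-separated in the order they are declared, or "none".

shelf, barcode, isbn

- shelf: CHECK does not forbid NULL (a CHECK constraint passes when its expression is NULL) → nullable.
- pages: declared NOT NULL → not nullable.
- summary: part of the PRIMARY KEY, which implies NOT NULL → not nullable.
- barcode: no NOT NULL constraint applies → nullable.
- email: declared NOT NULL → not nullable.
- loan_id: part of the PRIMARY KEY, which implies NOT NULL → not nullable.
- name: declared NOT NULL → not nullable.
- isbn: CHECK does not forbid NULL (a CHECK constraint passes when its expression is NULL) → nullable.
- condition: declared NOT NULL → not nullable.
- copy_no: declared NOT NULL → not nullable.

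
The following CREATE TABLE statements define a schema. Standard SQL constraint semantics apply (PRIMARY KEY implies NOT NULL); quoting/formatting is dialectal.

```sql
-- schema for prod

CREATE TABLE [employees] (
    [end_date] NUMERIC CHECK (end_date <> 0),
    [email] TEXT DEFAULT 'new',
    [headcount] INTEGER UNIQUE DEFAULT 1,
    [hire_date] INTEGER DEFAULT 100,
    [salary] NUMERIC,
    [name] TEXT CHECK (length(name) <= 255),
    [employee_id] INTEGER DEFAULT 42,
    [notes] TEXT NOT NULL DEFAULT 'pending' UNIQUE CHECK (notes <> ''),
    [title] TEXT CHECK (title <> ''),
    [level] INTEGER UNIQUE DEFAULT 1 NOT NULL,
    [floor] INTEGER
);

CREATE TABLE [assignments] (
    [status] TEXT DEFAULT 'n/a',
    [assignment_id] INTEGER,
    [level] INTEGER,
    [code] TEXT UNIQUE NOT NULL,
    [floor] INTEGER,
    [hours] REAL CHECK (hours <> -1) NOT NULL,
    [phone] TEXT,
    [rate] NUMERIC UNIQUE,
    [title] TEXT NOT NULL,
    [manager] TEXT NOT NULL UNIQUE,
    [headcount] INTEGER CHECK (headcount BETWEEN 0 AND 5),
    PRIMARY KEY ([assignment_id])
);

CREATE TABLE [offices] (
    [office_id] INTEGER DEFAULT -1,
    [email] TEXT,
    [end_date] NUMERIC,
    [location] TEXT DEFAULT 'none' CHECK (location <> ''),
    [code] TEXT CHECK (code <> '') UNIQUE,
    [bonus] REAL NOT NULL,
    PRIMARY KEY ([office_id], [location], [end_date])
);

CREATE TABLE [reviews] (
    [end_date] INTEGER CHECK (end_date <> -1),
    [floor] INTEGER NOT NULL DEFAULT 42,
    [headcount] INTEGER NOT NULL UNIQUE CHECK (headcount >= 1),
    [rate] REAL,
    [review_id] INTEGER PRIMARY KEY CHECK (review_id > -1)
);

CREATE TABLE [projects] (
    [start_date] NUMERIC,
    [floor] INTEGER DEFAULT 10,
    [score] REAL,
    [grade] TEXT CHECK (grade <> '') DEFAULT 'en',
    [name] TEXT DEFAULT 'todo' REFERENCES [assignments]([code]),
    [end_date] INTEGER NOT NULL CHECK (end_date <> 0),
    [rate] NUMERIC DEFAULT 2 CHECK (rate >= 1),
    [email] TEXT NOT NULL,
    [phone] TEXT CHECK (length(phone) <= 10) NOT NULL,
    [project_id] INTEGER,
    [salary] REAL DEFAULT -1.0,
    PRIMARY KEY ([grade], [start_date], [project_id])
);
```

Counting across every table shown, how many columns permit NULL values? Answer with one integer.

24

employees: 9 nullable (end_date, email, headcount, hire_date, salary, name, employee_id, title, floor — PK none and explicit NOT NULL columns excluded).
assignments: 6 nullable (status, level, floor, phone, rate, headcount — PK (assignment_id) and explicit NOT NULL columns excluded).
offices: 2 nullable (email, code — PK (office_id, location, end_date) and explicit NOT NULL columns excluded).
reviews: 2 nullable (end_date, rate — PK (review_id) and explicit NOT NULL columns excluded).
projects: 5 nullable (floor, score, name, rate, salary — PK (grade, start_date, project_id) and explicit NOT NULL columns excluded).
Total: 9 + 6 + 2 + 2 + 5 = 24.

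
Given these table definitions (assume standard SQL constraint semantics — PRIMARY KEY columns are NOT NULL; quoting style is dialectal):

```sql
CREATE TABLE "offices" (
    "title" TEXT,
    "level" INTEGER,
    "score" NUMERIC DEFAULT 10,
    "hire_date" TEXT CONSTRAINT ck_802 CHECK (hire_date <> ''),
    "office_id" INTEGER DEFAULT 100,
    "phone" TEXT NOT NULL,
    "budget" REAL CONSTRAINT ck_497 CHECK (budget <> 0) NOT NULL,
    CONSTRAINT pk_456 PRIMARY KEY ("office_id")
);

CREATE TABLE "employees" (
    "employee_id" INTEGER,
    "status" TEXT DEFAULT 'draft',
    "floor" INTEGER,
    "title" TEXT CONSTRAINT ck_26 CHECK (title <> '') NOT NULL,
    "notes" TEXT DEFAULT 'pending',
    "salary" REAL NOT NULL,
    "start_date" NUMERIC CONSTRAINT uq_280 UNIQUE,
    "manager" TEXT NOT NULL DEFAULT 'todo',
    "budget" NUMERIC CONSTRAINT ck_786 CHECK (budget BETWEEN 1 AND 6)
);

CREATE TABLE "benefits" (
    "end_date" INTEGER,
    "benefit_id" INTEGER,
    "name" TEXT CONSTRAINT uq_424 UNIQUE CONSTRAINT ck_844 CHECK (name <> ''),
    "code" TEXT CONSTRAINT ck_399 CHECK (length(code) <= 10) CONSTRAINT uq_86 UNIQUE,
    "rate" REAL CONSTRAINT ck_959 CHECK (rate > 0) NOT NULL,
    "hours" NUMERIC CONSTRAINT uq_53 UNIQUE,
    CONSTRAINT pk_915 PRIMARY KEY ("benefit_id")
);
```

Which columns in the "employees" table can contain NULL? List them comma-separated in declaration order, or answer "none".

- employee_id: no NOT NULL constraint applies → nullable.
- status: DEFAULT only fills an omitted column; an explicit NULL is still allowed → nullable.
- floor: no NOT NULL constraint applies → nullable.
- title: declared NOT NULL → not nullable.
- notes: DEFAULT only fills an omitted column; an explicit NULL is still allowed → nullable.
- salary: declared NOT NULL → not nullable.
- start_date: UNIQUE does not imply NOT NULL → nullable.
- manager: declared NOT NULL → not nullable.
- budget: CHECK does not forbid NULL (a CHECK constraint passes when its expression is NULL) → nullable.

employee_id, status, floor, notes, start_date, budget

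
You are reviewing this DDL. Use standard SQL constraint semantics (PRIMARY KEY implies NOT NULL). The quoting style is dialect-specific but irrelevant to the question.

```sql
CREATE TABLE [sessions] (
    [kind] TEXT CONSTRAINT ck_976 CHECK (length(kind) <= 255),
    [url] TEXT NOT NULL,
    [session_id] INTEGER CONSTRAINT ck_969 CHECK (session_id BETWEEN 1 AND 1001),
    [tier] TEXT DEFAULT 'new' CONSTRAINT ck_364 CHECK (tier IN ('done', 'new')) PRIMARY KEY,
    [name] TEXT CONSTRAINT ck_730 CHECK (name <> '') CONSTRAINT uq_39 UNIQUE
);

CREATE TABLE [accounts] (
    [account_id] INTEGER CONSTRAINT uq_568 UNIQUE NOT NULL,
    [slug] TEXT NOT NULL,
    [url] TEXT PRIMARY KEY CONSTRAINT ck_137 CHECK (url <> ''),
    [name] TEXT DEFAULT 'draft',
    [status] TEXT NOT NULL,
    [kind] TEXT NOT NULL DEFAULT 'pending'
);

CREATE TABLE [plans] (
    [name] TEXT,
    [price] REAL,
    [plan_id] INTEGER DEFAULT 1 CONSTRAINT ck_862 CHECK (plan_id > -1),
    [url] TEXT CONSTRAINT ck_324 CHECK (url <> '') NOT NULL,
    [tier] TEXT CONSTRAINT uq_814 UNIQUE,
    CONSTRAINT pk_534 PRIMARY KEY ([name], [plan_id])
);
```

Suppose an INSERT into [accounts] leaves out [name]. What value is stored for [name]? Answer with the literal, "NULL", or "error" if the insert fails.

'draft'

name has an explicit DEFAULT 'draft'.
When the column is omitted from an INSERT, that default is used.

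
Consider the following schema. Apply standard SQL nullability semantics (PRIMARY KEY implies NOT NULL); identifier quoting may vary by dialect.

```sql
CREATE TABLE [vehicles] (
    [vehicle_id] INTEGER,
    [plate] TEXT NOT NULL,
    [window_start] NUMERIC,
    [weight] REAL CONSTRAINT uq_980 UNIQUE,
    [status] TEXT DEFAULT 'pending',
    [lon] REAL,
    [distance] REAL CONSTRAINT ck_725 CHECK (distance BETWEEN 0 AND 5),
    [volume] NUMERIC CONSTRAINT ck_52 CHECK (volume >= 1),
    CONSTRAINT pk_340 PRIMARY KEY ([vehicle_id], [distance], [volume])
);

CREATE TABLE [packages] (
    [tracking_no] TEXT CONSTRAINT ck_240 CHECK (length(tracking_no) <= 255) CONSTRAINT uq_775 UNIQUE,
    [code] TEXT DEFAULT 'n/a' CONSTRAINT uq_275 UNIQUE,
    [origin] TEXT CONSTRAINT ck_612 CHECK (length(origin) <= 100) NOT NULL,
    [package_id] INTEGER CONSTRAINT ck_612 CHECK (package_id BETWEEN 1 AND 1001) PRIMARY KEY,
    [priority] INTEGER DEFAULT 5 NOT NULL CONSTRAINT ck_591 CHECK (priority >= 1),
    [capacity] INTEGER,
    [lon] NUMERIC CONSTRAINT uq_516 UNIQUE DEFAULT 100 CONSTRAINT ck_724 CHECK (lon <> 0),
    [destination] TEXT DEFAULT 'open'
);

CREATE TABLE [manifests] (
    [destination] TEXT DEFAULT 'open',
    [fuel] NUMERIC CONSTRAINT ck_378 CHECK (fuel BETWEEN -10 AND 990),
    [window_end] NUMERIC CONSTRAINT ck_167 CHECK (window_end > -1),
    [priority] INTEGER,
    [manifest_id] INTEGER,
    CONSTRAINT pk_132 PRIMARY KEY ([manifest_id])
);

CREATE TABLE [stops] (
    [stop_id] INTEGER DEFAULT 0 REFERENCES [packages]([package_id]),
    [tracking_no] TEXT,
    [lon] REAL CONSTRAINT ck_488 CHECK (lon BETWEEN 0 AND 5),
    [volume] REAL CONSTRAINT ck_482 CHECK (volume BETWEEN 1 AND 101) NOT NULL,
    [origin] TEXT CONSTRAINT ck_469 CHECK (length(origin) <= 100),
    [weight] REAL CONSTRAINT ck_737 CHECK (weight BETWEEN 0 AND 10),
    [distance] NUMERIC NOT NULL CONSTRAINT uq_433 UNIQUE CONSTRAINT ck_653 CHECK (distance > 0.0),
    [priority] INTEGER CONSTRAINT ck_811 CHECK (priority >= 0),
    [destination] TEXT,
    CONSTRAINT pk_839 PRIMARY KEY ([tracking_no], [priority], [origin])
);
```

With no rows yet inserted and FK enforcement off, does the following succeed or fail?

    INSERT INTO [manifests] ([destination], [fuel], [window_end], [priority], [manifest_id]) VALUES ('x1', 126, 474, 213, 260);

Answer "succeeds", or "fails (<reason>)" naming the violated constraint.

NOT NULL columns: manifest_id is supplied.
CHECK constraints: 126 satisfies (fuel BETWEEN -10 AND 990); 474 satisfies (window_end > -1).
No constraint is violated.

succeeds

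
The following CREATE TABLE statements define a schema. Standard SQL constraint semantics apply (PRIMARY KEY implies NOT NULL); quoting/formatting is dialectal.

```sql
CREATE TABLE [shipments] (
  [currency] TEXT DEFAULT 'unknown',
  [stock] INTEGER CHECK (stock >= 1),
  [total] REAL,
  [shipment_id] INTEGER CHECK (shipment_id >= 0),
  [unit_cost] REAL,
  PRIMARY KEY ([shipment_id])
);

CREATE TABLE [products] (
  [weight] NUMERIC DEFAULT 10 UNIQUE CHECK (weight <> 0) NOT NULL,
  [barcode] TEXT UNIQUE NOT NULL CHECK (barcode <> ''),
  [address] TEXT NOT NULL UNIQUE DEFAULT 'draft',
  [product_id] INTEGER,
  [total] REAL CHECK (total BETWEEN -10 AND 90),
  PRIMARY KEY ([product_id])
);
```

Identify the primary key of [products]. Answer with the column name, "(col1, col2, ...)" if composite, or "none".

product_id

product_id is declared PRIMARY KEY as a table-level PRIMARY KEY clause.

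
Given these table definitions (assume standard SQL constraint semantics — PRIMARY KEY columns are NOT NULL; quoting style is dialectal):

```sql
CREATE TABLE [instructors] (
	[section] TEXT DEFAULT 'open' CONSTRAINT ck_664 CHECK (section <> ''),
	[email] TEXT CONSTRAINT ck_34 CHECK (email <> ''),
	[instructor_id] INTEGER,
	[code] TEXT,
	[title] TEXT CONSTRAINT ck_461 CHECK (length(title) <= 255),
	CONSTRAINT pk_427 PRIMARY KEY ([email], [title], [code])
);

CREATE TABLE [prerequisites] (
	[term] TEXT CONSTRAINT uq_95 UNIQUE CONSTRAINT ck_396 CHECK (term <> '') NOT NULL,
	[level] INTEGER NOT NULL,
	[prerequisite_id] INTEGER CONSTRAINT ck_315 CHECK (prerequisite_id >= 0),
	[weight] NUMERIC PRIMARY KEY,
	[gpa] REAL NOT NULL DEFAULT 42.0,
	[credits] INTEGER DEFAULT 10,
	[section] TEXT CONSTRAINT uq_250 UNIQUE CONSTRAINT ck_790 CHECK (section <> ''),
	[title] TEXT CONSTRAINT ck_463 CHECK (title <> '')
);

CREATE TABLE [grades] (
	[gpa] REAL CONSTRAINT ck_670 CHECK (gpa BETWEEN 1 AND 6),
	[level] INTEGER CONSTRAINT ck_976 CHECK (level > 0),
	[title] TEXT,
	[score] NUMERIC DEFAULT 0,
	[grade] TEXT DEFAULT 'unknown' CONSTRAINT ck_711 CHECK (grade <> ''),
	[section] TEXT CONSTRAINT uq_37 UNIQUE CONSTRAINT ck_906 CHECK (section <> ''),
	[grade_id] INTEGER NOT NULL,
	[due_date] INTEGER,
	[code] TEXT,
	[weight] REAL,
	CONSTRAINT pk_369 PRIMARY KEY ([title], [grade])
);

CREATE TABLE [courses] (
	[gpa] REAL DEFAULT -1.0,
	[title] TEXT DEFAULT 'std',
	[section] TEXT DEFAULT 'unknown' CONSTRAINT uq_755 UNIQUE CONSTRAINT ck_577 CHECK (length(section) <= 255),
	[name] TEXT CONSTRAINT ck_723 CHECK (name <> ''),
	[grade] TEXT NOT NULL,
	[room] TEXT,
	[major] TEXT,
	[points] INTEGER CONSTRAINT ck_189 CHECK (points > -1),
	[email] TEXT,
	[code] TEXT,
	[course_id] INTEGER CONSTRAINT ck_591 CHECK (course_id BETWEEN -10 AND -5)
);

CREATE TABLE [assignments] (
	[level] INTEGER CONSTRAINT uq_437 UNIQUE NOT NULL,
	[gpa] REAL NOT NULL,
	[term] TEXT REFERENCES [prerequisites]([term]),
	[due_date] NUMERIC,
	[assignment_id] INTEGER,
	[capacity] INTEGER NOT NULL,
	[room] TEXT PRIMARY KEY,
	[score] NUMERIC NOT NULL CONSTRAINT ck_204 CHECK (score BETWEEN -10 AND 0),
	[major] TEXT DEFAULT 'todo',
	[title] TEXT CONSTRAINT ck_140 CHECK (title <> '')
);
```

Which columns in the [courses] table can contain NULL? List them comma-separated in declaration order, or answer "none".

gpa, title, section, name, room, major, points, email, code, course_id

- gpa: DEFAULT only fills an omitted column; an explicit NULL is still allowed → nullable.
- title: DEFAULT only fills an omitted column; an explicit NULL is still allowed → nullable.
- section: CHECK does not forbid NULL (a CHECK constraint passes when its expression is NULL) → nullable.
- name: CHECK does not forbid NULL (a CHECK constraint passes when its expression is NULL) → nullable.
- grade: declared NOT NULL → not nullable.
- room: no NOT NULL constraint applies → nullable.
- major: no NOT NULL constraint applies → nullable.
- points: CHECK does not forbid NULL (a CHECK constraint passes when its expression is NULL) → nullable.
- email: no NOT NULL constraint applies → nullable.
- code: no NOT NULL constraint applies → nullable.
- course_id: CHECK does not forbid NULL (a CHECK constraint passes when its expression is NULL) → nullable.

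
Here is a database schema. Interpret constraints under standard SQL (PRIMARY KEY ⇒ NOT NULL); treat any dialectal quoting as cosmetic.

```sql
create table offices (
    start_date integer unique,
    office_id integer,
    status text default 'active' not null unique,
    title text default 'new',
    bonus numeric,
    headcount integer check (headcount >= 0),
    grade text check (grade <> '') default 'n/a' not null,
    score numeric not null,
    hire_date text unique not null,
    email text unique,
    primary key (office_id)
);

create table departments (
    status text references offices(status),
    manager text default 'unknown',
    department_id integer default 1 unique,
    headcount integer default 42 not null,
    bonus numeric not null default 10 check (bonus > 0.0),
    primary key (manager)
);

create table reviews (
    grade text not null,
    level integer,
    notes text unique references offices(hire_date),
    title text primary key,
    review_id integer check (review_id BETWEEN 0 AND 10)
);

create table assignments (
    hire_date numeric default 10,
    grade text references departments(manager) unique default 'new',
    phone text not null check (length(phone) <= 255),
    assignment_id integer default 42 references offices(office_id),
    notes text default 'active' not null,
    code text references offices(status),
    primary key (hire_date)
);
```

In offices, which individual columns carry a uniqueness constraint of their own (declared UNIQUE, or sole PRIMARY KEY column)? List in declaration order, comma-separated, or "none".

- start_date: declared UNIQUE → unique.
- office_id: single-column PRIMARY KEY → unique.
- status: declared UNIQUE → unique.
- title: no UNIQUE or single-column PK constraint.
- bonus: no UNIQUE or single-column PK constraint.
- headcount: no UNIQUE or single-column PK constraint.
- grade: no UNIQUE or single-column PK constraint.
- score: no UNIQUE or single-column PK constraint.
- hire_date: declared UNIQUE → unique.
- email: declared UNIQUE → unique.

start_date, office_id, status, hire_date, email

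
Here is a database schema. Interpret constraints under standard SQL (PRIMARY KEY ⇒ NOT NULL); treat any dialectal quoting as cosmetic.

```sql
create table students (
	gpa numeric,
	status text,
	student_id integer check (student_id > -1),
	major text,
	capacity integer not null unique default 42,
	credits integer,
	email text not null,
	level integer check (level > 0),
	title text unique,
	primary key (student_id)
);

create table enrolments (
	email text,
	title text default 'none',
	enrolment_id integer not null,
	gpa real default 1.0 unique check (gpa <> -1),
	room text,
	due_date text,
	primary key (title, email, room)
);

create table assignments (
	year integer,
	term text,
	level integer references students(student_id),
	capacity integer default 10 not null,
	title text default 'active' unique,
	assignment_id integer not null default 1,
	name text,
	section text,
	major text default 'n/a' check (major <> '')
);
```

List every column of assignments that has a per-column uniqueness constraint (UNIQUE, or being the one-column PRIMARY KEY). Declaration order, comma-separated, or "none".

title

- year: no UNIQUE or single-column PK constraint.
- term: no UNIQUE or single-column PK constraint.
- level: no UNIQUE or single-column PK constraint.
- capacity: no UNIQUE or single-column PK constraint.
- title: declared UNIQUE → unique.
- assignment_id: no UNIQUE or single-column PK constraint.
- name: no UNIQUE or single-column PK constraint.
- section: no UNIQUE or single-column PK constraint.
- major: no UNIQUE or single-column PK constraint.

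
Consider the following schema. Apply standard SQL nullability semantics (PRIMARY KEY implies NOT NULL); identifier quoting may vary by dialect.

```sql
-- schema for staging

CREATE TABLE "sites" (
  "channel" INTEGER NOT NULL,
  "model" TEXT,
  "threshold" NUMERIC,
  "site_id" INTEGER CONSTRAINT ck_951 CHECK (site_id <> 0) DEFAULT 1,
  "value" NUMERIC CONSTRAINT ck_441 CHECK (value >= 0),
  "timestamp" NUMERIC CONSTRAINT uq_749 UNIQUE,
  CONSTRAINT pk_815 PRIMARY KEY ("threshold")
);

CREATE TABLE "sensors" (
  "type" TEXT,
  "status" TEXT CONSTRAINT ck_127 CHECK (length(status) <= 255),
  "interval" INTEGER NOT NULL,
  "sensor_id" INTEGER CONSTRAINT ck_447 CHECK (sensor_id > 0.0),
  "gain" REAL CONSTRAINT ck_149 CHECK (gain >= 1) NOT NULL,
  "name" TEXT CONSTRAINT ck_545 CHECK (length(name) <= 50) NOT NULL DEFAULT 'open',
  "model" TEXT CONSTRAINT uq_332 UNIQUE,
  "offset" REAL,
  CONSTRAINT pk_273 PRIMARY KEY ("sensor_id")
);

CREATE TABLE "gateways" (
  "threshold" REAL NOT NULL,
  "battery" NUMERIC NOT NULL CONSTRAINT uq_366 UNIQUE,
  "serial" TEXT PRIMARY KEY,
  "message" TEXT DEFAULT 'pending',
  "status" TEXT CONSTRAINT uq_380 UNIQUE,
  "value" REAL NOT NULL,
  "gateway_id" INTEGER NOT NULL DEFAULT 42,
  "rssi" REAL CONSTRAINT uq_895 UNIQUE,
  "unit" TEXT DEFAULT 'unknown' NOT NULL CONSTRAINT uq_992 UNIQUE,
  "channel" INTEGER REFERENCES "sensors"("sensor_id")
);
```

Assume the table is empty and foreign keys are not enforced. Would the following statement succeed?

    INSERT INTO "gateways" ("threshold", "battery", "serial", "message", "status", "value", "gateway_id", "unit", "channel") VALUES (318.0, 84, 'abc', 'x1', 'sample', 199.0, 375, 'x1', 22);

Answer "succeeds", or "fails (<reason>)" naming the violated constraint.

succeeds

NOT NULL columns: battery is supplied; gateway_id is supplied; serial is supplied; threshold is supplied; unit is supplied; value is supplied.
No constraint is violated.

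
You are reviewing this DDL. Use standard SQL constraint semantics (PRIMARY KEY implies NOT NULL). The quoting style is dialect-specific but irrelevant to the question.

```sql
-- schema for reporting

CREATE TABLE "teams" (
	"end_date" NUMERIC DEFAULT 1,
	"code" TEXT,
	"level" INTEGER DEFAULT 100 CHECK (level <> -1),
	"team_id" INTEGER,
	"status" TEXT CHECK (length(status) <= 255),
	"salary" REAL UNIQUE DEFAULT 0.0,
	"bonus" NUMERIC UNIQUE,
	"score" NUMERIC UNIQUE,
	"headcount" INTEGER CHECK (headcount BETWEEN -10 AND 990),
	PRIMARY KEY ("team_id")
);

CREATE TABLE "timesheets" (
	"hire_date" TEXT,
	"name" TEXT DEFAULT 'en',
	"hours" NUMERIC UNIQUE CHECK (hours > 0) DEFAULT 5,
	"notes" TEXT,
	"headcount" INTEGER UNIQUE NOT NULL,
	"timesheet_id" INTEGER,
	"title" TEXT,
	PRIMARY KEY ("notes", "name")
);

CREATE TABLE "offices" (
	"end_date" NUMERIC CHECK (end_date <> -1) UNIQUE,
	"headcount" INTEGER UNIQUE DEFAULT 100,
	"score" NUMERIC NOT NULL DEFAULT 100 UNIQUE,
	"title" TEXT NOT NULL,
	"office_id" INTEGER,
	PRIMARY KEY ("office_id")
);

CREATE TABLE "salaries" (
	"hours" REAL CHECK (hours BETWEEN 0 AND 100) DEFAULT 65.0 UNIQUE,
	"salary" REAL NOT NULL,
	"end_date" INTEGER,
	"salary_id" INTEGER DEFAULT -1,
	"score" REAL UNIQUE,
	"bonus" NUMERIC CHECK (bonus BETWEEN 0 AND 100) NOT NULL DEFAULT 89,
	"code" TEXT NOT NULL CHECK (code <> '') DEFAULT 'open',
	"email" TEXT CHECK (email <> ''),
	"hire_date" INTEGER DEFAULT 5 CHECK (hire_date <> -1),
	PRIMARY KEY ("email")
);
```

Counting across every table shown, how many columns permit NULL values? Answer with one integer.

teams: 8 nullable (end_date, code, level, status, salary, bonus, score, headcount — PK (team_id) and explicit NOT NULL columns excluded).
timesheets: 4 nullable (hire_date, hours, timesheet_id, title — PK (notes, name) and explicit NOT NULL columns excluded).
offices: 2 nullable (end_date, headcount — PK (office_id) and explicit NOT NULL columns excluded).
salaries: 5 nullable (hours, end_date, salary_id, score, hire_date — PK (email) and explicit NOT NULL columns excluded).
Total: 8 + 4 + 2 + 5 = 19.

19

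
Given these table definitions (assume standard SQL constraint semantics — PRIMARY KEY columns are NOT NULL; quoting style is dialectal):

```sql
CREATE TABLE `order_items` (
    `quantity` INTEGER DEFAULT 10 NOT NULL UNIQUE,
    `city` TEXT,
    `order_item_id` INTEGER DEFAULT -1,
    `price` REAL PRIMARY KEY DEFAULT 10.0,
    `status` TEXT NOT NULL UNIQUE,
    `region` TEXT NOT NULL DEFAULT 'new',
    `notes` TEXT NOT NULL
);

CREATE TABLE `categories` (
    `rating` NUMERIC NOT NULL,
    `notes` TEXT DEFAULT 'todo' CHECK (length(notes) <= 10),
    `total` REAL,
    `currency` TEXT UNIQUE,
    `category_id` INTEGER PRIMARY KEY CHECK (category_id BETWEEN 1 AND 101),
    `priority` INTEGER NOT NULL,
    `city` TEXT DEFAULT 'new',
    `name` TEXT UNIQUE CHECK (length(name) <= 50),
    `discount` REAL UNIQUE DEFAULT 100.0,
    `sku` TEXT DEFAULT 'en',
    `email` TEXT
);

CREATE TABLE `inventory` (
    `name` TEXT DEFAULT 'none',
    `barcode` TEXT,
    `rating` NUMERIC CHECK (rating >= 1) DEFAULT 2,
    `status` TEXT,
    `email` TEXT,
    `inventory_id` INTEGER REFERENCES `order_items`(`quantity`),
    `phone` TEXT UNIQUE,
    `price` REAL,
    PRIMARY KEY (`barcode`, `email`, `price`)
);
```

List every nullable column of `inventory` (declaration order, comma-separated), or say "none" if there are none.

name, rating, status, inventory_id, phone

- name: DEFAULT only fills an omitted column; an explicit NULL is still allowed → nullable.
- barcode: part of the PRIMARY KEY, which implies NOT NULL → not nullable.
- rating: CHECK does not forbid NULL (a CHECK constraint passes when its expression is NULL) → nullable.
- status: no NOT NULL constraint applies → nullable.
- email: part of the PRIMARY KEY, which implies NOT NULL → not nullable.
- inventory_id: a foreign key column may be NULL unless separately constrained → nullable.
- phone: UNIQUE does not imply NOT NULL → nullable.
- price: part of the PRIMARY KEY, which implies NOT NULL → not nullable.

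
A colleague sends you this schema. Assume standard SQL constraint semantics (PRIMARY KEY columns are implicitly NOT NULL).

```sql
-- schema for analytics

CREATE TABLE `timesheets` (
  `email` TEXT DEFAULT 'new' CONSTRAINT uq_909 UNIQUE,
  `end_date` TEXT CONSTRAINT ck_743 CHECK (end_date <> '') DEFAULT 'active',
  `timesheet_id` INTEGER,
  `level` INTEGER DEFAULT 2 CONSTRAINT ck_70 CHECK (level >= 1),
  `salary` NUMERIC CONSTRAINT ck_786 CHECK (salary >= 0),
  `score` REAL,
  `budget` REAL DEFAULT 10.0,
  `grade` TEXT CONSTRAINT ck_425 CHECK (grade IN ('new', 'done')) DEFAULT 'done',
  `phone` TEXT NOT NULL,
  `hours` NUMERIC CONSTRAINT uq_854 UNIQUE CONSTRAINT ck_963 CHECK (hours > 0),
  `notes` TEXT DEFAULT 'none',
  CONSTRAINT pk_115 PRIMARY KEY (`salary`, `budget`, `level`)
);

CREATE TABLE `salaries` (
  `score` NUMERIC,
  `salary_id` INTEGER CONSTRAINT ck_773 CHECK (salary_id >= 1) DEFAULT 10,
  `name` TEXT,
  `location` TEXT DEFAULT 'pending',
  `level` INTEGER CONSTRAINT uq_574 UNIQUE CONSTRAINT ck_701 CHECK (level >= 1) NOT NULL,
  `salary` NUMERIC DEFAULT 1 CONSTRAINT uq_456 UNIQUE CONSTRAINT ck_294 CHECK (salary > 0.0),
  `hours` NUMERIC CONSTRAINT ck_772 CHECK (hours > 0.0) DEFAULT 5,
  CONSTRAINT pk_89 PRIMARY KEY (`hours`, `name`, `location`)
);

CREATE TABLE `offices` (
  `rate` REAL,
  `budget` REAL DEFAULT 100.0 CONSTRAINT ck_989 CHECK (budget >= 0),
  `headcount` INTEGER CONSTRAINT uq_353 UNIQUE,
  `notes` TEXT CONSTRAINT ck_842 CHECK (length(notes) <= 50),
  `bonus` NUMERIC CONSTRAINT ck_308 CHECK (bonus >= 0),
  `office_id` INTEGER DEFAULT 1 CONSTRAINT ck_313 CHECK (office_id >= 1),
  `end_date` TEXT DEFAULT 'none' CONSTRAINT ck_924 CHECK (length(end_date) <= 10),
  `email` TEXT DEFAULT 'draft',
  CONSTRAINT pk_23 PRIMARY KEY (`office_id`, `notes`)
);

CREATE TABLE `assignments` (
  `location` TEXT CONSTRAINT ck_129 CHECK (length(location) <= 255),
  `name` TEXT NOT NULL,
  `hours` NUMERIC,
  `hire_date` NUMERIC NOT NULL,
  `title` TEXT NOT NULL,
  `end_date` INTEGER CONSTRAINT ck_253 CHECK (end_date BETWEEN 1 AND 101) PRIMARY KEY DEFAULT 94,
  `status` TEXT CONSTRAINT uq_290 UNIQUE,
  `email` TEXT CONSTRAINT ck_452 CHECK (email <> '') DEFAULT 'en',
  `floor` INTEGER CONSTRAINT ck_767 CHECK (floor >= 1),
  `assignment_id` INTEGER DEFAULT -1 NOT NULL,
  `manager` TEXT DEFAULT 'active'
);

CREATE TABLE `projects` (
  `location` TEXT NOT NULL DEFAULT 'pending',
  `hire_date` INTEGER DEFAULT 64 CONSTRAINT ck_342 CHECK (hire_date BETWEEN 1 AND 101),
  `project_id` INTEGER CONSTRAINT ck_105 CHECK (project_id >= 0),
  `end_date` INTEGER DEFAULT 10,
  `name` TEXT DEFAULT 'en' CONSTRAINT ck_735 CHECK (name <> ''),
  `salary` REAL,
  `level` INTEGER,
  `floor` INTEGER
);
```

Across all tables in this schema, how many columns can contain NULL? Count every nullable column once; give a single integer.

29

timesheets: 7 nullable (email, end_date, timesheet_id, score, grade, hours, notes — PK (salary, budget, level) and explicit NOT NULL columns excluded).
salaries: 3 nullable (score, salary_id, salary — PK (hours, name, location) and explicit NOT NULL columns excluded).
offices: 6 nullable (rate, budget, headcount, bonus, end_date, email — PK (office_id, notes) and explicit NOT NULL columns excluded).
assignments: 6 nullable (location, hours, status, email, floor, manager — PK (end_date) and explicit NOT NULL columns excluded).
projects: 7 nullable (hire_date, project_id, end_date, name, salary, level, floor — PK none and explicit NOT NULL columns excluded).
Total: 7 + 3 + 6 + 6 + 7 = 29.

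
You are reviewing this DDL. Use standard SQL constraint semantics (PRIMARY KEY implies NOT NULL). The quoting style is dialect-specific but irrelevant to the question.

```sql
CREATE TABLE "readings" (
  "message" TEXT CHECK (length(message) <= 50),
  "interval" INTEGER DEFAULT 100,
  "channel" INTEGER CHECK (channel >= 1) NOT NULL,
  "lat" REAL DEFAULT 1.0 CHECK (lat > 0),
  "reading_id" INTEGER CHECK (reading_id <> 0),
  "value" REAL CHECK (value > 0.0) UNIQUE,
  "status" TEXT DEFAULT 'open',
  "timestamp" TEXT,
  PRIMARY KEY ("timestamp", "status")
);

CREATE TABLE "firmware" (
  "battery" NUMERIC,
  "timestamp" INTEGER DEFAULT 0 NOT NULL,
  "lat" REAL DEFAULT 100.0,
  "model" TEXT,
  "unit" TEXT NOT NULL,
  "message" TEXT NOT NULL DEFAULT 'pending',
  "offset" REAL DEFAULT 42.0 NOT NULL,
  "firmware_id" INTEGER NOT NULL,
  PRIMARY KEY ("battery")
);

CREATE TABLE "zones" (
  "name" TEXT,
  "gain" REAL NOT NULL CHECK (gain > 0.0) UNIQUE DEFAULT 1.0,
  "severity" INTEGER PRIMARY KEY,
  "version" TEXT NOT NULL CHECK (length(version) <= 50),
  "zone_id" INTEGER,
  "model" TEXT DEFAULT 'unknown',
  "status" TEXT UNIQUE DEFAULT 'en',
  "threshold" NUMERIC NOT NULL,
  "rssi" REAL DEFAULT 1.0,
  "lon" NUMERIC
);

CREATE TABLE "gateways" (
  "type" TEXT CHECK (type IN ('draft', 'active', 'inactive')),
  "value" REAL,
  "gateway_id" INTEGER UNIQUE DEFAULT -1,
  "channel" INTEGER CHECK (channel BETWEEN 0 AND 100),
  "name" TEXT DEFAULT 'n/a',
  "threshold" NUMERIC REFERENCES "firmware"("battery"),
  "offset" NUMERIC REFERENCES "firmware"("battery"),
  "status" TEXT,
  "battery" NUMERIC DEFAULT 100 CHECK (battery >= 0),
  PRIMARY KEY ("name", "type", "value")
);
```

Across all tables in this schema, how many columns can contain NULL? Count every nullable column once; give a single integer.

19

readings: 5 nullable (message, interval, lat, reading_id, value — PK (timestamp, status) and explicit NOT NULL columns excluded).
firmware: 2 nullable (lat, model — PK (battery) and explicit NOT NULL columns excluded).
zones: 6 nullable (name, zone_id, model, status, rssi, lon — PK (severity) and explicit NOT NULL columns excluded).
gateways: 6 nullable (gateway_id, channel, threshold, offset, status, battery — PK (name, type, value) and explicit NOT NULL columns excluded).
Total: 5 + 2 + 6 + 6 = 19.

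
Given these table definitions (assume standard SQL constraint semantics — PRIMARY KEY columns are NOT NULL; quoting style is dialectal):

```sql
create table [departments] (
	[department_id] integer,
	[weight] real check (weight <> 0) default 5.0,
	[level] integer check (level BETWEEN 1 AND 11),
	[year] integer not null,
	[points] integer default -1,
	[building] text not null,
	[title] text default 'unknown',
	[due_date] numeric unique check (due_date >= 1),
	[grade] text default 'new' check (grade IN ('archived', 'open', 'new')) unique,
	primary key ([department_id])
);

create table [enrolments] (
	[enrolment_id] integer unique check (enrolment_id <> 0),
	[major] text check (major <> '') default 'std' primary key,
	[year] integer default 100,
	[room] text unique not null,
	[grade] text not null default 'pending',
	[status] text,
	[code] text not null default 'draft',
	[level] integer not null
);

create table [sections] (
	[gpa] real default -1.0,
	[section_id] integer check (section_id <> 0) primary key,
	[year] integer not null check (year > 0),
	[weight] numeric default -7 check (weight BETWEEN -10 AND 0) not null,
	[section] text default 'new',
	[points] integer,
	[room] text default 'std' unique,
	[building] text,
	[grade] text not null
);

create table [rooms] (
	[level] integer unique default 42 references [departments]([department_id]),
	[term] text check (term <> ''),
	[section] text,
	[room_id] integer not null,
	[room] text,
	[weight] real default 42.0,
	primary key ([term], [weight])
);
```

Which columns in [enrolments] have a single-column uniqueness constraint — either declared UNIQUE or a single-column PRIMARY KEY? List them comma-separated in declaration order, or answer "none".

- enrolment_id: declared UNIQUE → unique.
- major: single-column PRIMARY KEY → unique.
- year: no UNIQUE or single-column PK constraint.
- room: declared UNIQUE → unique.
- grade: no UNIQUE or single-column PK constraint.
- status: no UNIQUE or single-column PK constraint.
- code: no UNIQUE or single-column PK constraint.
- level: no UNIQUE or single-column PK constraint.

enrolment_id, major, room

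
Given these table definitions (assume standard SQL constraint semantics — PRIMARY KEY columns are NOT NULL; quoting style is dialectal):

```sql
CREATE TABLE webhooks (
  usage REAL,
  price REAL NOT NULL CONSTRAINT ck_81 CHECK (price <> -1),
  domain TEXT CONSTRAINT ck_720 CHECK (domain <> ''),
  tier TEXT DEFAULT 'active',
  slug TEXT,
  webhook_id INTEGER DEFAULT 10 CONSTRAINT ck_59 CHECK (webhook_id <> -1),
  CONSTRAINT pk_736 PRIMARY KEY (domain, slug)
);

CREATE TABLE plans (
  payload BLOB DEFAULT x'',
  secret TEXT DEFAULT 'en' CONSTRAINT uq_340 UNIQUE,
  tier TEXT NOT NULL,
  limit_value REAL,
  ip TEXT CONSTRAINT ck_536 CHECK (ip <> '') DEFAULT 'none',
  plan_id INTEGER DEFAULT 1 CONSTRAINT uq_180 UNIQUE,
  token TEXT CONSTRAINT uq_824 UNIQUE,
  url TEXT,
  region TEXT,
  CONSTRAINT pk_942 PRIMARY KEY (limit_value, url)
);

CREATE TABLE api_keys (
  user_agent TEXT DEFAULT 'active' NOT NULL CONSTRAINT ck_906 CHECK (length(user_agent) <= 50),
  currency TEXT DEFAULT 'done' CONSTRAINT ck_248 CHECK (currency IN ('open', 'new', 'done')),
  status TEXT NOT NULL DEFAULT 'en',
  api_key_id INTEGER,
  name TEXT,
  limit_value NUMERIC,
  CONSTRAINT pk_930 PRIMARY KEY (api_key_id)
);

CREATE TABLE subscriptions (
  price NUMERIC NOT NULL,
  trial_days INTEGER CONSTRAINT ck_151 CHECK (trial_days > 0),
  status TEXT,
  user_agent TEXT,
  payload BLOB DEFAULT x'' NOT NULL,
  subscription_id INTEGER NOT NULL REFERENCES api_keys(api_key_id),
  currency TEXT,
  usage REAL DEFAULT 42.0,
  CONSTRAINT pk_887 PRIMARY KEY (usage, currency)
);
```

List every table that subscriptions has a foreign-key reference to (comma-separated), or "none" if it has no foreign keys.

- subscription_id REFERENCES api_keys(api_key_id).

api_keys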